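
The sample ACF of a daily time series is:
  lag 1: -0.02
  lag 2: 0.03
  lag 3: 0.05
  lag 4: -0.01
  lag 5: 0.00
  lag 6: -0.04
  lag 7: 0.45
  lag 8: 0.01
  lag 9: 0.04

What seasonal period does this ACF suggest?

The largest autocorrelation is r_7 = 0.45; the remaining lags stay at or below 0.05.
The dominant spike at lag 7 indicates a seasonal period of 7.

7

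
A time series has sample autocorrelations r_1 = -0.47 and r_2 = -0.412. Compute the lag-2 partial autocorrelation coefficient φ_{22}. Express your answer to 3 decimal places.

φ_{22} = (r_2 − r_1²) / (1 − r_1²)
r_1² = (-0.47)² = 0.2209
Numerator = -0.412 − 0.2209 = -0.6329; denominator = 1 − 0.2209 = 0.7791
φ_{22} = -0.6329 / 0.7791 = -0.812

-0.812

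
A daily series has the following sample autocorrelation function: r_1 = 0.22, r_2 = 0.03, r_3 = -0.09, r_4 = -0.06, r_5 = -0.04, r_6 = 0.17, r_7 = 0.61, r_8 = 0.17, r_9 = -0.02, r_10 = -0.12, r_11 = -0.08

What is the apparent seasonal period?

The largest autocorrelation is r_7 = 0.61; the remaining lags stay at or below 0.22. The elevated value at lag 1 (0.22), dropping to 0.03 at lag 2, reflects decaying short-term dependence rather than seasonality.
The dominant spike at lag 7 indicates a seasonal period of 7.

7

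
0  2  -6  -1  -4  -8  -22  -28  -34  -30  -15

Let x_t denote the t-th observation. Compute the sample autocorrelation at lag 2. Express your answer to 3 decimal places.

Mean x̄ = (0 + 2 − 6 − 1 − 4 − 8 − 22 − 28 − 34 − 30 − 15)/11 = -13.2727
Numerator Σ_{t=1}^{9}(x_t−x̄)(x_{t+2}−x̄) = 720.5785
Denominator Σ(x_t−x̄)² = 1732.1818
r_2 = 720.5785 / 1732.1818 = 0.416

0.416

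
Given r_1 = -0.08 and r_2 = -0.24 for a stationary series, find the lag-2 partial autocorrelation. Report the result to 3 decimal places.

φ_{22} = (r_2 − r_1²) / (1 − r_1²)
r_1² = (-0.08)² = 0.0064
Numerator = -0.24 − 0.0064 = -0.2464; denominator = 1 − 0.0064 = 0.9936
φ_{22} = -0.2464 / 0.9936 = -0.248

-0.248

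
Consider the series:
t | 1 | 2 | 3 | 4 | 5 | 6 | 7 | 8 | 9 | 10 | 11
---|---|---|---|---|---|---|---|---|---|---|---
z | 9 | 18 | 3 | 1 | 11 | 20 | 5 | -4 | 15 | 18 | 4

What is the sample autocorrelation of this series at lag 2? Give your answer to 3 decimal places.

-0.779

Mean z̄ = (9 + 18 + 3 + 1 + 11 + 20 + 5 − 4 + 15 + 18 + 4)/11 = 9.0909
Numerator Σ_{t=1}^{9}(z_t−z̄)(z_{t+2}−z̄) = -492.9256
Denominator Σ(z_t−z̄)² = 632.9091
r_2 = -492.9256 / 632.9091 = -0.779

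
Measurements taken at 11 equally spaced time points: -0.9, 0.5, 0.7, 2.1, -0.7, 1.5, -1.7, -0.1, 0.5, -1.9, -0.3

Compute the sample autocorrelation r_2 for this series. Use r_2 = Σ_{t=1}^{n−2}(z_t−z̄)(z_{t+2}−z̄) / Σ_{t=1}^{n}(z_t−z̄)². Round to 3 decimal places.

Mean z̄ = (-0.9 + 0.5 + 0.7 + 2.1 − 0.7 + 1.5 − 1.7 − 0.1 + 0.5 − 1.9 − 0.3)/11 = -0.0273
Numerator Σ_{t=1}^{9}(z_t−z̄)(z_{t+2}−z̄) = 3.3712
Denominator Σ(z_t−z̄)² = 15.5418
r_2 = 3.3712 / 15.5418 = 0.217

0.217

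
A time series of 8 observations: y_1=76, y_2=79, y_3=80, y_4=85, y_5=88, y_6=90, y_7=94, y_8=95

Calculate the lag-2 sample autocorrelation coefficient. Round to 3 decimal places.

Mean ȳ = (76 + 79 + 80 + 85 + 88 + 90 + 94 + 95)/8 = 85.8750
Deviations from mean: -9.8750, -6.8750, -5.8750, -0.8750, 2.1250, 4.1250, 8.1250, 9.1250
Σ(y_t−ȳ)(y_{t+2}−ȳ) = (58.0156) + (6.0156) + (-12.4844) + (-3.6094) + (17.2656) + (37.6406) = 102.8438
Denominator Σ(y_t−ȳ)² = 350.8750
r_2 = 102.8438 / 350.8750 = 0.293

0.293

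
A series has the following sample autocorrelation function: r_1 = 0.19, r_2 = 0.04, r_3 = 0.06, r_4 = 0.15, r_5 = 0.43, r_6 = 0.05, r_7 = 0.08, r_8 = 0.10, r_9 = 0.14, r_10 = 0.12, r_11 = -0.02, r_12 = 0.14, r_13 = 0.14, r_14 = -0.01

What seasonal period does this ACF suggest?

The largest autocorrelation is r_5 = 0.43; the remaining lags stay at or below 0.19.
The dominant spike at lag 5 indicates a seasonal period of 5.

5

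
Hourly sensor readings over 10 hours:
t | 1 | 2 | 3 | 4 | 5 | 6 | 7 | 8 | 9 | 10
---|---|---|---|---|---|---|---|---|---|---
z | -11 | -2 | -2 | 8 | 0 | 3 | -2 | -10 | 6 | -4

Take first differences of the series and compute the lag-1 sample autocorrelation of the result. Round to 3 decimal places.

First differences Δz: 9, 0, 10, -8, 3, -5, -8, 16, -10
Mean of differences = 0.7778
Numerator Σ(Δz_t−Δz̄)(Δz_{t+1}−Δz̄) = -373.8272
Denominator Σ(Δz_t−Δz̄)² = 693.5556
r_1(Δz) = -373.8272 / 693.5556 = -0.539

-0.539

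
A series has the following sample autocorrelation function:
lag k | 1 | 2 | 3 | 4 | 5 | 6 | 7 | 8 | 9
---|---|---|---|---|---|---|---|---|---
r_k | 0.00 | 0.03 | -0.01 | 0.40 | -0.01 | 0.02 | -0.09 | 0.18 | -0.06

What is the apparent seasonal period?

4

The largest autocorrelation is r_4 = 0.40, with a weaker echo at lag 8 (0.18); the remaining lags stay at or below 0.03.
The dominant spike at lag 4 indicates a seasonal period of 4.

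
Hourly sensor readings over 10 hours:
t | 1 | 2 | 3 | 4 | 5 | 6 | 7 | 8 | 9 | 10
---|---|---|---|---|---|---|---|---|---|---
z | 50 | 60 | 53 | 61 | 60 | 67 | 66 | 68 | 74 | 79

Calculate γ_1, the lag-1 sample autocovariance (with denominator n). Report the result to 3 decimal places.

Mean z̄ = (50 + 60 + 53 + 61 + 60 + 67 + 66 + 68 + 74 + 79)/10 = 63.8000
Σ_{t=1}^{9}(z_t−z̄)(z_{t+1}−z̄) = 336.3600
γ_1 = 336.3600 / 10 = 33.636

33.636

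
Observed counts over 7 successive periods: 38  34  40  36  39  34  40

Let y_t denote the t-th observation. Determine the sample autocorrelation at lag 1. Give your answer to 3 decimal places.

-0.761

Mean ȳ = (38 + 34 + 40 + 36 + 39 + 34 + 40)/7 = 37.2857
Deviations from mean: 0.7143, -3.2857, 2.7143, -1.2857, 1.7143, -3.2857, 2.7143
Σ(y_t−ȳ)(y_{t+1}−ȳ) = (-2.3469) + (-8.9184) + (-3.4898) + (-2.2041) + (-5.6327) + (-8.9184) = -31.5102
Denominator Σ(y_t−ȳ)² = 41.4286
r_1 = -31.5102 / 41.4286 = -0.761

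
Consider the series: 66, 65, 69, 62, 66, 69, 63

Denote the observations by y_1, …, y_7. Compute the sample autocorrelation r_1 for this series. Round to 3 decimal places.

Mean ȳ = (66 + 65 + 69 + 62 + 66 + 69 + 63)/7 = 65.7143
Numerator Σ_{t=1}^{6}(y_t−ȳ)(y_{t+1}−ȳ) = -23.7959
Denominator Σ(y_t−ȳ)² = 43.4286
r_1 = -23.7959 / 43.4286 = -0.548

-0.548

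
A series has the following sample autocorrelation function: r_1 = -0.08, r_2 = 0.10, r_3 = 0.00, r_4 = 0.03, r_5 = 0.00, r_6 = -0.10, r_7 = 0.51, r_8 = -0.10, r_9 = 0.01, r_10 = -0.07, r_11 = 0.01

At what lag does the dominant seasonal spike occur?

The largest autocorrelation is r_7 = 0.51; the remaining lags stay at or below 0.10.
The dominant spike at lag 7 indicates a seasonal period of 7.

7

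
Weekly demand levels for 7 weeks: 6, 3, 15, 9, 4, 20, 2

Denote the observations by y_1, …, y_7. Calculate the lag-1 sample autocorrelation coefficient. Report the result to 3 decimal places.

-0.537

Mean ȳ = (6 + 3 + 15 + 9 + 4 + 20 + 2)/7 = 8.4286
Deviations from mean: -2.4286, -5.4286, 6.5714, 0.5714, -4.4286, 11.5714, -6.4286
Numerator Σ_{t=1}^{6}(y_t−ȳ)(y_{t+1}−ȳ) = -146.8980
Denominator Σ(y_t−ȳ)² = 273.7143
r_1 = -146.8980 / 273.7143 = -0.537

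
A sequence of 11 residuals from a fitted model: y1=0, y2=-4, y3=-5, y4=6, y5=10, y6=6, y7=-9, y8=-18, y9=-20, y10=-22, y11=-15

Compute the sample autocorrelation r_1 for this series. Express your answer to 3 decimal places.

Mean ȳ = (0 − 4 − 5 + 6 + 10 + 6 − 9 − 18 − 20 − 22 − 15)/11 = -6.4545
Numerator Σ_{t=1}^{10}(y_t−ȳ)(y_{t+1}−ȳ) = 944.8843
Denominator Σ(y_t−ȳ)² = 1268.7273
r_1 = 944.8843 / 1268.7273 = 0.745

0.745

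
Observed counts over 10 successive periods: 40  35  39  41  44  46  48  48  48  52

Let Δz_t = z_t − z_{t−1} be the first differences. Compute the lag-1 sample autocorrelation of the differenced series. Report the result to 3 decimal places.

-0.244

First differences Δz: -5, 4, 2, 3, 2, 2, 0, 0, 4
Mean of differences = 1.3333
Numerator Σ(Δz_t−Δz̄)(Δz_{t+1}−Δz̄) = -15.1111
Denominator Σ(Δz_t−Δz̄)² = 62.0000
r_1(Δz) = -15.1111 / 62.0000 = -0.244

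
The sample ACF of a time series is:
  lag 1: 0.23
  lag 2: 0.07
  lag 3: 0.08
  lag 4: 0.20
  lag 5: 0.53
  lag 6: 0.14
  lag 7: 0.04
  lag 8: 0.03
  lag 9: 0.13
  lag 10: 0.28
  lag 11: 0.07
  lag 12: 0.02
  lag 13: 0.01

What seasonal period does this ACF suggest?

5

The largest autocorrelation is r_5 = 0.53, with a weaker echo at lag 10 (0.28); the remaining lags stay at or below 0.23.
The dominant spike at lag 5 indicates a seasonal period of 5.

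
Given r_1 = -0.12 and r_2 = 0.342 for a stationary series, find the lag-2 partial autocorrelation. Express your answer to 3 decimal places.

0.332

φ_{22} = (r_2 − r_1²) / (1 − r_1²)
r_1² = (-0.12)² = 0.0144
Numerator = 0.342 − 0.0144 = 0.3276; denominator = 1 − 0.0144 = 0.9856
φ_{22} = 0.3276 / 0.9856 = 0.332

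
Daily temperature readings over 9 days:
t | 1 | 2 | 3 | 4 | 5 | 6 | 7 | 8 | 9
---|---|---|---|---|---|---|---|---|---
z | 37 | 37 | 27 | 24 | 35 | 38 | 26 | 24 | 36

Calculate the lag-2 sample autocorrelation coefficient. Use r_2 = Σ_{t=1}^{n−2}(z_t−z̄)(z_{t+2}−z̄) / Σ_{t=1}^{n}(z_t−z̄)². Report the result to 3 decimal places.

Mean z̄ = (37 + 37 + 27 + 24 + 35 + 38 + 26 + 24 + 36)/9 = 31.5556
Numerator Σ_{t=1}^{7}(z_t−z̄)(z_{t+2}−z̄) = -222.8395
Denominator Σ(z_t−z̄)² = 298.2222
r_2 = -222.8395 / 298.2222 = -0.747

-0.747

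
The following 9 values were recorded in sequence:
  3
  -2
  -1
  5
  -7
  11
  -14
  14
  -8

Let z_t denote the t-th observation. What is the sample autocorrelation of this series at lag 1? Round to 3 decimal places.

-0.878

Mean z̄ = (3 − 2 − 1 + 5 − 7 + 11 − 14 + 14 − 8)/9 = 0.1111
Numerator Σ_{t=1}^{8}(z_t−z̄)(z_{t+1}−z̄) = -583.6790
Denominator Σ(z_t−z̄)² = 664.8889
r_1 = -583.6790 / 664.8889 = -0.878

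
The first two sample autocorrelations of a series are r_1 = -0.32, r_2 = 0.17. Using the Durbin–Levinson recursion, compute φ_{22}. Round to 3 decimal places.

0.075

φ_{22} = (r_2 − r_1²) / (1 − r_1²)
r_1² = (-0.32)² = 0.1024
Numerator = 0.17 − 0.1024 = 0.0676; denominator = 1 − 0.1024 = 0.8976
φ_{22} = 0.0676 / 0.8976 = 0.075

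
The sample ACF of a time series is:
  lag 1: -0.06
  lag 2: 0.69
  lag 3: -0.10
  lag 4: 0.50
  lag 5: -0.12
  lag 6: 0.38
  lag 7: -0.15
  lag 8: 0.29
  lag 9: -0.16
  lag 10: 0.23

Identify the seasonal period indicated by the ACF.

The largest autocorrelation is r_2 = 0.69, with weaker echoes at lags 4 (0.50), 6 (0.38), 8 (0.29) and 10 (0.23); the remaining lags stay at or below -0.06.
The dominant spike at lag 2 indicates a seasonal period of 2.

2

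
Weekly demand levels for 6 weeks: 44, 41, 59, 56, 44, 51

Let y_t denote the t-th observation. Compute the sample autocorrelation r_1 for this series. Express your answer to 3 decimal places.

-0.059

Mean ȳ = (44 + 41 + 59 + 56 + 44 + 51)/6 = 49.1667
Deviations from mean: -5.1667, -8.1667, 9.8333, 6.8333, -5.1667, 1.8333
Numerator Σ_{t=1}^{5}(y_t−ȳ)(y_{t+1}−ȳ) = -15.6944
Denominator Σ(y_t−ȳ)² = 266.8333
r_1 = -15.6944 / 266.8333 = -0.059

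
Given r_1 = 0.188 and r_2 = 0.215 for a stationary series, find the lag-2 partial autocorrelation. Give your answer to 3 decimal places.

0.186

φ_{22} = (r_2 − r_1²) / (1 − r_1²)
r_1² = (0.188)² = 0.035344
Numerator = 0.215 − 0.0353 = 0.1797; denominator = 1 − 0.0353 = 0.9647
φ_{22} = 0.1797 / 0.9647 = 0.186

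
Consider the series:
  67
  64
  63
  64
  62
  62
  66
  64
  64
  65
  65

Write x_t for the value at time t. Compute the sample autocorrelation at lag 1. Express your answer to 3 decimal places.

0.056

Mean x̄ = (67 + 64 + 63 + 64 + 62 + 62 + 66 + 64 + 64 + 65 + 65)/11 = 64.1818
Numerator Σ_{t=1}^{10}(x_t−x̄)(x_{t+1}−x̄) = 1.3306
Denominator Σ(x_t−x̄)² = 23.6364
r_1 = 1.3306 / 23.6364 = 0.056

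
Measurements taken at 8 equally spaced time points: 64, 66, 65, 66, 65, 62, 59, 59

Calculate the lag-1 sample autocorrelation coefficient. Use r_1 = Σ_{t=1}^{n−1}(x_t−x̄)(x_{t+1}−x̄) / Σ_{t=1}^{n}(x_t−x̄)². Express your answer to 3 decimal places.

Mean x̄ = (64 + 66 + 65 + 66 + 65 + 62 + 59 + 59)/8 = 63.2500
Deviations from mean: 0.7500, 2.7500, 1.7500, 2.7500, 1.7500, -1.2500, -4.2500, -4.2500
Numerator Σ_{t=1}^{7}(x_t−x̄)(x_{t+1}−x̄) = 37.6875
Denominator Σ(x_t−x̄)² = 59.5000
r_1 = 37.6875 / 59.5000 = 0.633

0.633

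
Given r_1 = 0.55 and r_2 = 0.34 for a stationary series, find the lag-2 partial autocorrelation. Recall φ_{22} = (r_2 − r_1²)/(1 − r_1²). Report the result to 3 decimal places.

φ_{22} = (r_2 − r_1²) / (1 − r_1²)
r_1² = (0.55)² = 0.3025
Numerator = 0.34 − 0.3025 = 0.0375; denominator = 1 − 0.3025 = 0.6975
φ_{22} = 0.0375 / 0.6975 = 0.054

0.054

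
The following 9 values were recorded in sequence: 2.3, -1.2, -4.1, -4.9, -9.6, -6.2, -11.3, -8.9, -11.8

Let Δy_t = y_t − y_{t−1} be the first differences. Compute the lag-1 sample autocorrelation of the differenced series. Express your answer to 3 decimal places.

-0.754

First differences Δy: -3.5, -2.9, -0.8, -4.7, 3.4, -5.1, 2.4, -2.9
Mean of differences = -1.7625
Numerator Σ(Δy_t−Δȳ)(Δy_{t+1}−Δȳ) = -52.9677
Denominator Σ(Δy_t−Δȳ)² = 70.2788
r_1(Δy) = -52.9677 / 70.2788 = -0.754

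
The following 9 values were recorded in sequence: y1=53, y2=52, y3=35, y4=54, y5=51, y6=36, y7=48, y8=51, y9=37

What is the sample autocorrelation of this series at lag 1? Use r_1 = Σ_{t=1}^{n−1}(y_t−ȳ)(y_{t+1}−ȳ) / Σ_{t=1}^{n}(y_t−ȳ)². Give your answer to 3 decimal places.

Mean ȳ = (53 + 52 + 35 + 54 + 51 + 36 + 48 + 51 + 37)/9 = 46.3333
Numerator Σ_{t=1}^{8}(y_t−ȳ)(y_{t+1}−ȳ) = -178.7778
Denominator Σ(y_t−ȳ)² = 504.0000
r_1 = -178.7778 / 504.0000 = -0.355

-0.355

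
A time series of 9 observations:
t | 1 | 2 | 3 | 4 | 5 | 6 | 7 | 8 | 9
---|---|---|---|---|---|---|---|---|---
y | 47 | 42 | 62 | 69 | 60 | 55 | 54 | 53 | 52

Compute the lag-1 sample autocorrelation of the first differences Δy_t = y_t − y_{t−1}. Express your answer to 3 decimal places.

First differences Δy: -5, 20, 7, -9, -5, -1, -1, -1
Mean of differences = 0.6250
Numerator Σ(Δy_t−Δȳ)(Δy_{t+1}−Δȳ) = 21.7344
Denominator Σ(Δy_t−Δȳ)² = 579.8750
r_1(Δy) = 21.7344 / 579.8750 = 0.037

0.037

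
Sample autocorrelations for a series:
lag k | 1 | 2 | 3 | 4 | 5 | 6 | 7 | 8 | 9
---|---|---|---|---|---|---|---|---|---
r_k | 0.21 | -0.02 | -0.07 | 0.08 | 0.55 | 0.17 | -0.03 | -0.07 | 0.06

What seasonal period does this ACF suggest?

The largest autocorrelation is r_5 = 0.55; the remaining lags stay at or below 0.21.
The dominant spike at lag 5 indicates a seasonal period of 5.

5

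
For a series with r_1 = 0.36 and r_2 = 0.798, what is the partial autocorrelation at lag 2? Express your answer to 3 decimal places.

φ_{22} = (r_2 − r_1²) / (1 − r_1²)
r_1² = (0.36)² = 0.1296
Numerator = 0.798 − 0.1296 = 0.6684; denominator = 1 − 0.1296 = 0.8704
φ_{22} = 0.6684 / 0.8704 = 0.768

0.768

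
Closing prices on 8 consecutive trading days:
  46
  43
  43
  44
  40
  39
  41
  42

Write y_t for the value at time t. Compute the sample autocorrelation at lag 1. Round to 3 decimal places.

Mean ȳ = (46 + 43 + 43 + 44 + 40 + 39 + 41 + 42)/8 = 42.2500
Deviations from mean: 3.7500, 0.7500, 0.7500, 1.7500, -2.2500, -3.2500, -1.2500, -0.2500
Σ(y_t−ȳ)(y_{t+1}−ȳ) = (2.8125) + (0.5625) + (1.3125) + (-3.9375) + (7.3125) + (4.0625) + (0.3125) = 12.4375
Denominator Σ(y_t−ȳ)² = 35.5000
r_1 = 12.4375 / 35.5000 = 0.350

0.350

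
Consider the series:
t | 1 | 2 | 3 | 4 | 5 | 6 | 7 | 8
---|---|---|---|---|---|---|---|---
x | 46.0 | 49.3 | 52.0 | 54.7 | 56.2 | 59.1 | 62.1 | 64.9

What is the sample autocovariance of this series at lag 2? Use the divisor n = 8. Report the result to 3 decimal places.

8.917

Mean x̄ = (46.0 + 49.3 + 52.0 + 54.7 + 56.2 + 59.1 + 62.1 + 64.9)/8 = 55.5375
Σ_{t=1}^{6}(x_t−x̄)(x_{t+2}−x̄) = 71.3372
γ_2 = 71.3372 / 8 = 8.917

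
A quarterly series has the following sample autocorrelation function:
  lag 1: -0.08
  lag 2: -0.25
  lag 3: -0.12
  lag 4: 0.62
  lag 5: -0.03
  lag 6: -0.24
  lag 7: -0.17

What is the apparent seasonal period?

The largest autocorrelation is r_4 = 0.62; the remaining lags stay at or below -0.03.
The dominant spike at lag 4 indicates a seasonal period of 4.

4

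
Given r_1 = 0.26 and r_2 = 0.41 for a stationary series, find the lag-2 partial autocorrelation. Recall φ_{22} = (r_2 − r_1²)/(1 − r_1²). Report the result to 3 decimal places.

φ_{22} = (r_2 − r_1²) / (1 − r_1²)
r_1² = (0.26)² = 0.0676
Numerator = 0.41 − 0.0676 = 0.3424; denominator = 1 − 0.0676 = 0.9324
φ_{22} = 0.3424 / 0.9324 = 0.367

0.367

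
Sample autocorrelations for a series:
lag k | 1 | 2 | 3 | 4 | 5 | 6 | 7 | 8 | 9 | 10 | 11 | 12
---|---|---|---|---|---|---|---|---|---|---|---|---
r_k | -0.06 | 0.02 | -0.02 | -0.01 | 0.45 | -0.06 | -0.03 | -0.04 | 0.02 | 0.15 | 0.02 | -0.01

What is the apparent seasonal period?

5

The largest autocorrelation is r_5 = 0.45, with a weaker echo at lag 10 (0.15); the remaining lags stay at or below 0.02.
The dominant spike at lag 5 indicates a seasonal period of 5.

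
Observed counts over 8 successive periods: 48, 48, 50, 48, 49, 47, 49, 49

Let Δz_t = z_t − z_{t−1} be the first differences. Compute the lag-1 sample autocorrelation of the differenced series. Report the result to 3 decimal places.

-0.722

First differences Δz: 0, 2, -2, 1, -2, 2, 0
Mean of differences = 0.1429
Numerator Σ(Δz_t−Δz̄)(Δz_{t+1}−Δz̄) = -12.1633
Denominator Σ(Δz_t−Δz̄)² = 16.8571
r_1(Δz) = -12.1633 / 16.8571 = -0.722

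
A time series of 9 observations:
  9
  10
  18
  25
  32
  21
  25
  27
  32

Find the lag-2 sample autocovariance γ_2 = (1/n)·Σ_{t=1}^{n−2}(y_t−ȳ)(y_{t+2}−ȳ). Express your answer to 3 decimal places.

Mean ȳ = (9 + 10 + 18 + 25 + 32 + 21 + 25 + 27 + 32)/9 = 22.1111
Σ_{t=1}^{7}(y_t−ȳ)(y_{t+2}−ȳ) = 26.7531
γ_2 = 26.7531 / 9 = 2.973

2.973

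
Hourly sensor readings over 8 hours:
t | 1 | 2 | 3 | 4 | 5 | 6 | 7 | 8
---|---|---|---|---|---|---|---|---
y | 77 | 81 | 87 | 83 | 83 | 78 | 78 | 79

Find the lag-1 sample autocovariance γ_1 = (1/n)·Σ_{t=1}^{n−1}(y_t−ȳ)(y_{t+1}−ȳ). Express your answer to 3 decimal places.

Mean ȳ = (77 + 81 + 87 + 83 + 83 + 78 + 78 + 79)/8 = 80.7500
Deviations: -3.7500, 0.2500, 6.2500, 2.2500, 2.2500, -2.7500, -2.7500, -1.7500
Σ_{t=1}^{7}(y_t−ȳ)(y_{t+1}−ȳ) = 25.9375
γ_1 = 25.9375 / 8 = 3.242

3.242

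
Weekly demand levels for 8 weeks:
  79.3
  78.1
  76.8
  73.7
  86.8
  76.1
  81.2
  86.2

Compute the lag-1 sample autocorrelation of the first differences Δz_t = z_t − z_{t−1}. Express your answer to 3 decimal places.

First differences Δz: -1.2, -1.3, -3.1, 13.1, -10.7, 5.1, 5.0
Mean of differences = 0.9857
Numerator Σ(Δz_t−Δz̄)(Δz_{t+1}−Δz̄) = -208.2873
Denominator Σ(Δz_t−Δz̄)² = 343.0486
r_1(Δz) = -208.2873 / 343.0486 = -0.607

-0.607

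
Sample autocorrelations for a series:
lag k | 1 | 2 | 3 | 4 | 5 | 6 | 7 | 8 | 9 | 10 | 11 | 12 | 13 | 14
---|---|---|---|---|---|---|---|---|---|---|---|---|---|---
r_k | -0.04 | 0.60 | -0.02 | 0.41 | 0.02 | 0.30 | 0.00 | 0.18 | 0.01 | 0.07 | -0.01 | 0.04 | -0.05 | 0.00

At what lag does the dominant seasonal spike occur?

2

The largest autocorrelation is r_2 = 0.60, with weaker echoes at lags 4 (0.41), 6 (0.30) and 8 (0.18); the remaining lags stay at or below 0.07.
The dominant spike at lag 2 indicates a seasonal period of 2.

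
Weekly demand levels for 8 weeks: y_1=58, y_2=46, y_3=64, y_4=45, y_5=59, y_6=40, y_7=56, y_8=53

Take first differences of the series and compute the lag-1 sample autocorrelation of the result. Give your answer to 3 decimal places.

First differences Δy: -12, 18, -19, 14, -19, 16, -3
Mean of differences = -0.7143
Numerator Σ(Δy_t−Δȳ)(Δy_{t+1}−Δȳ) = -1435.3673
Denominator Σ(Δy_t−Δȳ)² = 1647.4286
r_1(Δy) = -1435.3673 / 1647.4286 = -0.871

-0.871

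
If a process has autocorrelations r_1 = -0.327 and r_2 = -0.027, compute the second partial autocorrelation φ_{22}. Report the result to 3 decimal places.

φ_{22} = (r_2 − r_1²) / (1 − r_1²)
r_1² = (-0.327)² = 0.106929
Numerator = -0.027 − 0.1069 = -0.1339; denominator = 1 − 0.1069 = 0.8931
φ_{22} = -0.1339 / 0.8931 = -0.150

-0.150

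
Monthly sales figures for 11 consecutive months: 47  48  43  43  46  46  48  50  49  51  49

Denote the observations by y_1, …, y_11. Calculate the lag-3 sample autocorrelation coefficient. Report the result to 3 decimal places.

Mean ȳ = (47 + 48 + 43 + 43 + 46 + 46 + 48 + 50 + 49 + 51 + 49)/11 = 47.2727
Numerator Σ_{t=1}^{8}(y_t−ȳ)(y_{t+3}−ȳ) = 4.3223
Denominator Σ(y_t−ȳ)² = 68.1818
r_3 = 4.3223 / 68.1818 = 0.063

0.063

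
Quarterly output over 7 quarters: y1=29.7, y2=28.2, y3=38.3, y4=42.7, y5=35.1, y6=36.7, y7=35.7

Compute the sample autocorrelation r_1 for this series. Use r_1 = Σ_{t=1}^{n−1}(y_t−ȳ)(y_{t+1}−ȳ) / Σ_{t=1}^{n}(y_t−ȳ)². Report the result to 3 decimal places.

Mean ȳ = (29.7 + 28.2 + 38.3 + 42.7 + 35.1 + 36.7 + 35.7)/7 = 35.2000
Σ(y_t−ȳ)(y_{t+1}−ȳ) = (38.5000) + (-21.7000) + (23.2500) + (-0.7500) + (-0.1500) + (0.7500) = 39.9000
Denominator Σ(y_t−ȳ)² = 147.6200
r_1 = 39.9000 / 147.6200 = 0.270

0.270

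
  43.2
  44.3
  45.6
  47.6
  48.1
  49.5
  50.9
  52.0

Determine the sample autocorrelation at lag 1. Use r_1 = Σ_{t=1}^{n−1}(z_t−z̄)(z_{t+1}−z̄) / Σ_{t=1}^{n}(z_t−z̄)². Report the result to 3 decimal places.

Mean z̄ = (43.2 + 44.3 + 45.6 + 47.6 + 48.1 + 49.5 + 50.9 + 52.0)/8 = 47.6500
Deviations from mean: -4.4500, -3.3500, -2.0500, -0.0500, 0.4500, 1.8500, 3.2500, 4.3500
Σ(z_t−z̄)(z_{t+1}−z̄) = (14.9075) + (6.8675) + (0.1025) + (-0.0225) + (0.8325) + (6.0125) + (14.1375) = 42.8375
Denominator Σ(z_t−z̄)² = 68.3400
r_1 = 42.8375 / 68.3400 = 0.627

0.627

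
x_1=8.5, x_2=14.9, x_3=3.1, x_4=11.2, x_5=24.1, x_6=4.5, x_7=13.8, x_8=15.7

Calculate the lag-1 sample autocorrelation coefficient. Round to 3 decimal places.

Mean x̄ = (8.5 + 14.9 + 3.1 + 11.2 + 24.1 + 4.5 + 13.8 + 15.7)/8 = 11.9750
Deviations from mean: -3.4750, 2.9250, -8.8750, -0.7750, 12.1250, -7.4750, 1.8250, 3.7250
Numerator Σ_{t=1}^{7}(x_t−x̄)(x_{t+1}−x̄) = -136.1206
Denominator Σ(x_t−x̄)² = 320.0950
r_1 = -136.1206 / 320.0950 = -0.425

-0.425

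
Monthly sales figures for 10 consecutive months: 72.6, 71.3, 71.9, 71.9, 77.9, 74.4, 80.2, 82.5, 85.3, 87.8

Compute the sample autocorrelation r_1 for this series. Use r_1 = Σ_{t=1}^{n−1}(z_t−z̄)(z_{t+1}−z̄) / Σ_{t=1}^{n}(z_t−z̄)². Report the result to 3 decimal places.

0.652

Mean z̄ = (72.6 + 71.3 + 71.9 + 71.9 + 77.9 + 74.4 + 80.2 + 82.5 + 85.3 + 87.8)/10 = 77.5800
Numerator Σ_{t=1}^{9}(z_t−z̄)(z_{t+1}−z̄) = 217.8116
Denominator Σ(z_t−z̄)² = 334.0960
r_1 = 217.8116 / 334.0960 = 0.652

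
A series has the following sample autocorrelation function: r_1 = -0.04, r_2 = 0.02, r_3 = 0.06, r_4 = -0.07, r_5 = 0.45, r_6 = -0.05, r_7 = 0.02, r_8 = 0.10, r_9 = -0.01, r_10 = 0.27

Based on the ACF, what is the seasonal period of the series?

5

The largest autocorrelation is r_5 = 0.45, with a weaker echo at lag 10 (0.27); the remaining lags stay at or below 0.10.
The dominant spike at lag 5 indicates a seasonal period of 5.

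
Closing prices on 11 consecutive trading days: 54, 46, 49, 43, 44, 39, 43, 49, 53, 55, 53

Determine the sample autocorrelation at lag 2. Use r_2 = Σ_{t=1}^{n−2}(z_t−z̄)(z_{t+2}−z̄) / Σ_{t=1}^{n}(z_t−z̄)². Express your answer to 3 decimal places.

Mean z̄ = (54 + 46 + 49 + 43 + 44 + 39 + 43 + 49 + 53 + 55 + 53)/11 = 48.0000
Numerator Σ_{t=1}^{9}(z_t−z̄)(z_{t+2}−z̄) = 75.0000
Denominator Σ(z_t−z̄)² = 288.0000
r_2 = 75.0000 / 288.0000 = 0.260

0.260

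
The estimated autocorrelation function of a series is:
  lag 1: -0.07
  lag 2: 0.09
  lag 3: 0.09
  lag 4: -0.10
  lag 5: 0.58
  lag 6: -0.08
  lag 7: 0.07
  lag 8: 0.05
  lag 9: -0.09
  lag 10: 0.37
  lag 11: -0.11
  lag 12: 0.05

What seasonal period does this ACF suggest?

5

The largest autocorrelation is r_5 = 0.58, with a weaker echo at lag 10 (0.37); the remaining lags stay at or below 0.09.
The dominant spike at lag 5 indicates a seasonal period of 5.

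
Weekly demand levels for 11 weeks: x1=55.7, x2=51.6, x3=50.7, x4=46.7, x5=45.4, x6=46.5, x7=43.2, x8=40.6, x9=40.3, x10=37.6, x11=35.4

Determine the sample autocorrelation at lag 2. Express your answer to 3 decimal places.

0.402

Mean x̄ = (55.7 + 51.6 + 50.7 + 46.7 + 45.4 + 46.5 + 43.2 + 40.6 + 40.3 + 37.6 + 35.4)/11 = 44.8818
Numerator Σ_{t=1}^{9}(x_t−x̄)(x_{t+2}−x̄) = 155.6430
Denominator Σ(x_t−x̄)² = 387.2964
r_2 = 155.6430 / 387.2964 = 0.402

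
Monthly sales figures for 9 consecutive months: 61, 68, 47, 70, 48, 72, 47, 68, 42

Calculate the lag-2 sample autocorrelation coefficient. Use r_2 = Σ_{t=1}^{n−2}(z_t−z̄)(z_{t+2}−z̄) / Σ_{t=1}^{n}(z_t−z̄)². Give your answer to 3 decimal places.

0.690

Mean z̄ = (61 + 68 + 47 + 70 + 48 + 72 + 47 + 68 + 42)/9 = 58.1111
Numerator Σ_{t=1}^{7}(z_t−z̄)(z_{t+2}−z̄) = 791.6420
Denominator Σ(z_t−z̄)² = 1146.8889
r_2 = 791.6420 / 1146.8889 = 0.690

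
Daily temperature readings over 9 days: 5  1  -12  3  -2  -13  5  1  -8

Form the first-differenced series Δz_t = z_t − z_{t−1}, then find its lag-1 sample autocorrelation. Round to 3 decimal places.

First differences Δz: -4, -13, 15, -5, -11, 18, -4, -9
Mean of differences = -1.6250
Numerator Σ(Δz_t−Δz̄)(Δz_{t+1}−Δz̄) = -399.6406
Denominator Σ(Δz_t−Δz̄)² = 955.8750
r_1(Δz) = -399.6406 / 955.8750 = -0.418

-0.418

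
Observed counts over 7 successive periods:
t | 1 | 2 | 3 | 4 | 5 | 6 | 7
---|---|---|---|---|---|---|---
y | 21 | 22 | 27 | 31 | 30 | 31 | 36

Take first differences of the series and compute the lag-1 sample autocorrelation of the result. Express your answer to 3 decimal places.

First differences Δy: 1, 5, 4, -1, 1, 5
Mean of differences = 2.5000
Numerator Σ(Δy_t−Δȳ)(Δy_{t+1}−Δȳ) = -3.7500
Denominator Σ(Δy_t−Δȳ)² = 31.5000
r_1(Δy) = -3.7500 / 31.5000 = -0.119

-0.119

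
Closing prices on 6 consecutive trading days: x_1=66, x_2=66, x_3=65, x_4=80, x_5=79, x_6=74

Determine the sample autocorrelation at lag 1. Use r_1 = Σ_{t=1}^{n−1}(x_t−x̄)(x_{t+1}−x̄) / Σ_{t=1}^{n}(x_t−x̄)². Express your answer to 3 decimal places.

0.390

Mean x̄ = (66 + 66 + 65 + 80 + 79 + 74)/6 = 71.6667
Deviations from mean: -5.6667, -5.6667, -6.6667, 8.3333, 7.3333, 2.3333
Σ(x_t−x̄)(x_{t+1}−x̄) = (32.1111) + (37.7778) + (-55.5556) + (61.1111) + (17.1111) = 92.5556
Denominator Σ(x_t−x̄)² = 237.3333
r_1 = 92.5556 / 237.3333 = 0.390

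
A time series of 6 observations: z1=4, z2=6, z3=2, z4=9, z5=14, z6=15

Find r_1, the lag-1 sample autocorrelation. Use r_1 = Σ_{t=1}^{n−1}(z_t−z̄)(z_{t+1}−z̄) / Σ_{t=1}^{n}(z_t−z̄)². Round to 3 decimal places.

0.440

Mean z̄ = (4 + 6 + 2 + 9 + 14 + 15)/6 = 8.3333
Deviations from mean: -4.3333, -2.3333, -6.3333, 0.6667, 5.6667, 6.6667
Numerator Σ_{t=1}^{5}(z_t−z̄)(z_{t+1}−z̄) = 62.2222
Denominator Σ(z_t−z̄)² = 141.3333
r_1 = 62.2222 / 141.3333 = 0.440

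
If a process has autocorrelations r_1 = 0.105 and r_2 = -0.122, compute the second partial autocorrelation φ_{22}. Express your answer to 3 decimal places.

φ_{22} = (r_2 − r_1²) / (1 − r_1²)
r_1² = (0.105)² = 0.011025
Numerator = -0.122 − 0.0110 = -0.1330; denominator = 1 − 0.0110 = 0.9890
φ_{22} = -0.1330 / 0.9890 = -0.135

-0.135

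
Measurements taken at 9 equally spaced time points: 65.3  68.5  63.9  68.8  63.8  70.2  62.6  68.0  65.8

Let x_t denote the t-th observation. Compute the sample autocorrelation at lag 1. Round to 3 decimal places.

-0.910

Mean x̄ = (65.3 + 68.5 + 63.9 + 68.8 + 63.8 + 70.2 + 62.6 + 68.0 + 65.8)/9 = 66.3222
Numerator Σ_{t=1}^{8}(x_t−x̄)(x_{t+1}−x̄) = -51.0883
Denominator Σ(x_t−x̄)² = 56.1356
r_1 = -51.0883 / 56.1356 = -0.910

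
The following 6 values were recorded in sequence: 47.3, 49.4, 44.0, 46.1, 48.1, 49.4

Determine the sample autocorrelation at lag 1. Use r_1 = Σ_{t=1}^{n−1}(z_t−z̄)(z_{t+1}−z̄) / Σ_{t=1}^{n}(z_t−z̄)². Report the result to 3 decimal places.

Mean z̄ = (47.3 + 49.4 + 44.0 + 46.1 + 48.1 + 49.4)/6 = 47.3833
Numerator Σ_{t=1}^{5}(z_t−z̄)(z_{t+1}−z̄) = -2.1236
Denominator Σ(z_t−z̄)² = 21.7483
r_1 = -2.1236 / 21.7483 = -0.098

-0.098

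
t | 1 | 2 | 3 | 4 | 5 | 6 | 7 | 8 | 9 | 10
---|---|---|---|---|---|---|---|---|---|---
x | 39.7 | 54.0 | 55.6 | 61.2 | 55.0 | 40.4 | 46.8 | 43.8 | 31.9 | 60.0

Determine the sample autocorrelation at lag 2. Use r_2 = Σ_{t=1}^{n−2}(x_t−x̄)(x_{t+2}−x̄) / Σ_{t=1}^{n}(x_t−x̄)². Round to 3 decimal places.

Mean x̄ = (39.7 + 54.0 + 55.6 + 61.2 + 55.0 + 40.4 + 46.8 + 43.8 + 31.9 + 60.0)/10 = 48.8400
Numerator Σ_{t=1}^{8}(x_t−x̄)(x_{t+2}−x̄) = -52.4032
Denominator Σ(x_t−x̄)² = 858.8840
r_2 = -52.4032 / 858.8840 = -0.061

-0.061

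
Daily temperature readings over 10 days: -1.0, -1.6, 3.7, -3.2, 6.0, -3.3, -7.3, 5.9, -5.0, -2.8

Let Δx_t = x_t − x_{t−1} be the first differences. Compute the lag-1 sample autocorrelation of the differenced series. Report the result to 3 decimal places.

First differences Δx: -0.6, 5.3, -6.9, 9.2, -9.3, -4.0, 13.2, -10.9, 2.2
Mean of differences = -0.2000
Numerator Σ(Δx_t−Δx̄)(Δx_{t+1}−Δx̄) = -372.9700
Denominator Σ(Δx_t−Δx̄)² = 560.7200
r_1(Δx) = -372.9700 / 560.7200 = -0.665

-0.665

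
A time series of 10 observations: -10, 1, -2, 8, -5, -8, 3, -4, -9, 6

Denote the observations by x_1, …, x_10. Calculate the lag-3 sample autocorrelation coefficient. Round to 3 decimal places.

0.136

Mean x̄ = (-10 + 1 − 2 + 8 − 5 − 8 + 3 − 4 − 9 + 6)/10 = -2.0000
Σ(x_t−x̄)(x_{t+3}−x̄) = (-80.0000) + (-9.0000) + (0.0000) + (50.0000) + (6.0000) + (42.0000) + (40.0000) = 49.0000
Denominator Σ(x_t−x̄)² = 360.0000
r_3 = 49.0000 / 360.0000 = 0.136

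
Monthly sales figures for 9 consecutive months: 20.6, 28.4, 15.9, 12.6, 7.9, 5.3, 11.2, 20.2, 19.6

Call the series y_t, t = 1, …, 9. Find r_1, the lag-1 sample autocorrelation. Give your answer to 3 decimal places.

0.510

Mean ȳ = (20.6 + 28.4 + 15.9 + 12.6 + 7.9 + 5.3 + 11.2 + 20.2 + 19.6)/9 = 15.7444
Numerator Σ_{t=1}^{8}(y_t−ȳ)(y_{t+1}−ȳ) = 213.9214
Denominator Σ(y_t−ȳ)² = 419.6422
r_1 = 213.9214 / 419.6422 = 0.510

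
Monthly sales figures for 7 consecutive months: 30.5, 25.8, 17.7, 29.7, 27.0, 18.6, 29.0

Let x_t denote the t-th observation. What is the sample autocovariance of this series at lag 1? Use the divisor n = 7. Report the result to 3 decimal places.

Mean x̄ = (30.5 + 25.8 + 17.7 + 29.7 + 27.0 + 18.6 + 29.0)/7 = 25.4714
Σ_{t=1}^{6}(x_t−x̄)(x_{t+1}−x̄) = -62.0494
γ_1 = -62.0494 / 7 = -8.864

-8.864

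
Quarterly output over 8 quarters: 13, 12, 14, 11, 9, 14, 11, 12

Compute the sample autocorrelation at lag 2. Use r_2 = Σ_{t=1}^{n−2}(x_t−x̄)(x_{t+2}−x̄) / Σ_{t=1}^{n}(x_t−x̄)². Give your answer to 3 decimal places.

-0.150

Mean x̄ = (13 + 12 + 14 + 11 + 9 + 14 + 11 + 12)/8 = 12.0000
Deviations from mean: 1.0000, 0.0000, 2.0000, -1.0000, -3.0000, 2.0000, -1.0000, 0.0000
Numerator Σ_{t=1}^{6}(x_t−x̄)(x_{t+2}−x̄) = -3.0000
Denominator Σ(x_t−x̄)² = 20.0000
r_2 = -3.0000 / 20.0000 = -0.150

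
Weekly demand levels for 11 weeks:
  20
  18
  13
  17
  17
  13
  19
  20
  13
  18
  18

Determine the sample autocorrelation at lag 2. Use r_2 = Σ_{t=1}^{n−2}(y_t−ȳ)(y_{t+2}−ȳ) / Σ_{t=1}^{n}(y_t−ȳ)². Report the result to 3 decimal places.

Mean ȳ = (20 + 18 + 13 + 17 + 17 + 13 + 19 + 20 + 13 + 18 + 18)/11 = 16.9091
Numerator Σ_{t=1}^{9}(y_t−ȳ)(y_{t+2}−ȳ) = -33.6529
Denominator Σ(y_t−ȳ)² = 72.9091
r_2 = -33.6529 / 72.9091 = -0.462

-0.462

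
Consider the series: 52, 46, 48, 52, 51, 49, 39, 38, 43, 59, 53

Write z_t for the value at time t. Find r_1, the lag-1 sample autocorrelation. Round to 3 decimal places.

0.350

Mean z̄ = (52 + 46 + 48 + 52 + 51 + 49 + 39 + 38 + 43 + 59 + 53)/11 = 48.1818
Numerator Σ_{t=1}^{10}(z_t−z̄)(z_{t+1}−z̄) = 139.2397
Denominator Σ(z_t−z̄)² = 397.6364
r_1 = 139.2397 / 397.6364 = 0.350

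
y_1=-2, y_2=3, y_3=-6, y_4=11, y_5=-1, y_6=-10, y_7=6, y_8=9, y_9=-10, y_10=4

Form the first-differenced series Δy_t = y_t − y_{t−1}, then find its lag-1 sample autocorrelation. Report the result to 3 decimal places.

-0.490

First differences Δy: 5, -9, 17, -12, -9, 16, 3, -19, 14
Mean of differences = 0.6667
Numerator Σ(Δy_t−Δȳ)(Δy_{t+1}−Δȳ) = -704.7778
Denominator Σ(Δy_t−Δȳ)² = 1438.0000
r_1(Δy) = -704.7778 / 1438.0000 = -0.490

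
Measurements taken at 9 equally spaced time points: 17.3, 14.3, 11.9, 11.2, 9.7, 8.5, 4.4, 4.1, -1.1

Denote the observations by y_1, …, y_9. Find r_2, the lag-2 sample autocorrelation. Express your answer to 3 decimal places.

Mean ȳ = (17.3 + 14.3 + 11.9 + 11.2 + 9.7 + 8.5 + 4.4 + 4.1 − 1.1)/9 = 8.9222
Numerator Σ_{t=1}^{7}(y_t−ȳ)(y_{t+2}−ȳ) = 82.3923
Denominator Σ(y_t−ȳ)² = 258.0956
r_2 = 82.3923 / 258.0956 = 0.319

0.319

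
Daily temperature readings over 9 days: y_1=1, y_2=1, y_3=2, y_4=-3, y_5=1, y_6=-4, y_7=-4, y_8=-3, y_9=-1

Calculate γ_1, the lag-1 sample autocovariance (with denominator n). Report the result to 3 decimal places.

0.962

Mean ȳ = (1 + 1 + 2 − 3 + 1 − 4 − 4 − 3 − 1)/9 = -1.1111
Σ_{t=1}^{8}(y_t−ȳ)(y_{t+1}−ȳ) = 8.6543
γ_1 = 8.6543 / 9 = 0.962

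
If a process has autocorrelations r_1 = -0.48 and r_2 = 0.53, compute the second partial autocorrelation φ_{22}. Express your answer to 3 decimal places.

φ_{22} = (r_2 − r_1²) / (1 − r_1²)
r_1² = (-0.48)² = 0.2304
Numerator = 0.53 − 0.2304 = 0.2996; denominator = 1 − 0.2304 = 0.7696
φ_{22} = 0.2996 / 0.7696 = 0.389

0.389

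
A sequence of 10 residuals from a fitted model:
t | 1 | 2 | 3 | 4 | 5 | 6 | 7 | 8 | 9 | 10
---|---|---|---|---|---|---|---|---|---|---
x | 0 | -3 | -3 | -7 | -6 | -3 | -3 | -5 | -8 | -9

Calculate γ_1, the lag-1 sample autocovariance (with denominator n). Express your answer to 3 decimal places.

Mean x̄ = (0 − 3 − 3 − 7 − 6 − 3 − 3 − 5 − 8 − 9)/10 = -4.7000
Σ_{t=1}^{9}(x_t−x̄)(x_{t+1}−x̄) = 25.3100
γ_1 = 25.3100 / 10 = 2.531

2.531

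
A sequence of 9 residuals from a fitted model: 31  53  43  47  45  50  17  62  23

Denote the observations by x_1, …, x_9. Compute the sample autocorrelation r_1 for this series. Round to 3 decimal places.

-0.656

Mean x̄ = (31 + 53 + 43 + 47 + 45 + 50 + 17 + 62 + 23)/9 = 41.2222
Numerator Σ_{t=1}^{8}(x_t−x̄)(x_{t+1}−x̄) = -1128.7160
Denominator Σ(x_t−x̄)² = 1721.5556
r_1 = -1128.7160 / 1721.5556 = -0.656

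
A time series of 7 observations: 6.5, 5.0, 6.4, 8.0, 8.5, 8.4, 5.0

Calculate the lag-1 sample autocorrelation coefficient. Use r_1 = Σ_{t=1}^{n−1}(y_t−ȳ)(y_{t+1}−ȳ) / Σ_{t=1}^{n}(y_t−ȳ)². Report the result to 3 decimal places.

Mean ȳ = (6.5 + 5.0 + 6.4 + 8.0 + 8.5 + 8.4 + 5.0)/7 = 6.8286
Deviations from mean: -0.3286, -1.8286, -0.4286, 1.1714, 1.6714, 1.5714, -1.8286
Σ(y_t−ȳ)(y_{t+1}−ȳ) = (0.6008) + (0.7837) + (-0.5020) + (1.9580) + (2.6265) + (-2.8735) = 2.5935
Denominator Σ(y_t−ȳ)² = 13.6143
r_1 = 2.5935 / 13.6143 = 0.190

0.190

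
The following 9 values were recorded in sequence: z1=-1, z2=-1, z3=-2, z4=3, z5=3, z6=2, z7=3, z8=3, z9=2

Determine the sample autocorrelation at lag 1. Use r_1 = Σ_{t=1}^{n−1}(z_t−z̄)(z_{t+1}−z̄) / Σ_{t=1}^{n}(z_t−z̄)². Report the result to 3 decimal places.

0.487

Mean z̄ = (-1 − 1 − 2 + 3 + 3 + 2 + 3 + 3 + 2)/9 = 1.3333
Numerator Σ_{t=1}^{8}(z_t−z̄)(z_{t+1}−z̄) = 16.5556
Denominator Σ(z_t−z̄)² = 34.0000
r_1 = 16.5556 / 34.0000 = 0.487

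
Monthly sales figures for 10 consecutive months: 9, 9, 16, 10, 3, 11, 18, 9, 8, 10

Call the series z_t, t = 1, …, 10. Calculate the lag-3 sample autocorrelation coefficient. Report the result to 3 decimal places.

0.110

Mean z̄ = (9 + 9 + 16 + 10 + 3 + 11 + 18 + 9 + 8 + 10)/10 = 10.3000
Σ(z_t−z̄)(z_{t+3}−z̄) = (0.3900) + (9.4900) + (3.9900) + (-2.3100) + (9.4900) + (-1.6100) + (-2.3100) = 17.1300
Denominator Σ(z_t−z̄)² = 156.1000
r_3 = 17.1300 / 156.1000 = 0.110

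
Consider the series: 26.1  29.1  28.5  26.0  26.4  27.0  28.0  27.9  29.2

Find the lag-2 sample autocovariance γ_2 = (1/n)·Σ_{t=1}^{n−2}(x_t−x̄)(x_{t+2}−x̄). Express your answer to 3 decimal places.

Mean x̄ = (26.1 + 29.1 + 28.5 + 26.0 + 26.4 + 27.0 + 28.0 + 27.9 + 29.2)/9 = 27.5778
Σ_{t=1}^{7}(x_t−x̄)(x_{t+2}−x̄) = -3.9377
γ_2 = -3.9377 / 9 = -0.438

-0.438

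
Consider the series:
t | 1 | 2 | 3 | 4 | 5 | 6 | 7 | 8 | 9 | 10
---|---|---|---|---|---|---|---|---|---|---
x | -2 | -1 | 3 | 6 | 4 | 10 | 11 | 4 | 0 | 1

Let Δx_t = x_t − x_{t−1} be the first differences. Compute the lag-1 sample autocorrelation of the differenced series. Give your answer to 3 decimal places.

0.156

First differences Δx: 1, 4, 3, -2, 6, 1, -7, -4, 1
Mean of differences = 0.3333
Numerator Σ(Δx_t−Δx̄)(Δx_{t+1}−Δx̄) = 20.5556
Denominator Σ(Δx_t−Δx̄)² = 132.0000
r_1(Δx) = 20.5556 / 132.0000 = 0.156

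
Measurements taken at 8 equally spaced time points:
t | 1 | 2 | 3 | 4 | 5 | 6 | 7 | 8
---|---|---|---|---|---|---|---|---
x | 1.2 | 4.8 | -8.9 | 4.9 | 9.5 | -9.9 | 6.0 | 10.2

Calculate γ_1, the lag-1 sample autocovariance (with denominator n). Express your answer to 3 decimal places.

Mean x̄ = (1.2 + 4.8 − 8.9 + 4.9 + 9.5 − 9.9 + 6.0 + 10.2)/8 = 2.2250
Σ_{t=1}^{7}(x_t−x̄)(x_{t+1}−x̄) = -145.4606
γ_1 = -145.4606 / 8 = -18.183

-18.183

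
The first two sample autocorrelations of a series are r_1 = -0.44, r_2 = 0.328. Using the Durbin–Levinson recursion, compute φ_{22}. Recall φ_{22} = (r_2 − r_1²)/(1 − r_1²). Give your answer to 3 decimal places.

φ_{22} = (r_2 − r_1²) / (1 − r_1²)
r_1² = (-0.44)² = 0.1936
Numerator = 0.328 − 0.1936 = 0.1344; denominator = 1 − 0.1936 = 0.8064
φ_{22} = 0.1344 / 0.8064 = 0.167

0.167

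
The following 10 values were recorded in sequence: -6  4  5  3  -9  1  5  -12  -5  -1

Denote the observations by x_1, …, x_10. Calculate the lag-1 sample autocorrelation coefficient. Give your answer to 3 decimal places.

-0.086

Mean x̄ = (-6 + 4 + 5 + 3 − 9 + 1 + 5 − 12 − 5 − 1)/10 = -1.5000
Numerator Σ_{t=1}^{9}(x_t−x̄)(x_{t+1}−x̄) = -29.2500
Denominator Σ(x_t−x̄)² = 340.5000
r_1 = -29.2500 / 340.5000 = -0.086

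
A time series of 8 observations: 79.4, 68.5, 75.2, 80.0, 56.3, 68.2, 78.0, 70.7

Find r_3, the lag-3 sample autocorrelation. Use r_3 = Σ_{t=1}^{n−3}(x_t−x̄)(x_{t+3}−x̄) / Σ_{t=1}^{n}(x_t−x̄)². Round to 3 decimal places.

Mean x̄ = (79.4 + 68.5 + 75.2 + 80.0 + 56.3 + 68.2 + 78.0 + 70.7)/8 = 72.0375
Deviations from mean: 7.3625, -3.5375, 3.1625, 7.9625, -15.7375, -3.8375, 5.9625, -1.3375
Numerator Σ_{t=1}^{5}(x_t−x̄)(x_{t+3}−x̄) = 170.6845
Denominator Σ(x_t−x̄)² = 439.8588
r_3 = 170.6845 / 439.8588 = 0.388

0.388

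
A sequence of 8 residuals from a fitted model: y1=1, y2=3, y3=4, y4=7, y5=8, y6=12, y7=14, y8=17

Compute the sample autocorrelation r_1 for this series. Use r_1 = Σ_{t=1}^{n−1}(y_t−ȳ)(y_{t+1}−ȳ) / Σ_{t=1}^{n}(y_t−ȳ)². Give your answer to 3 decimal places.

0.613

Mean ȳ = (1 + 3 + 4 + 7 + 8 + 12 + 14 + 17)/8 = 8.2500
Numerator Σ_{t=1}^{7}(y_t−ȳ)(y_{t+1}−ȳ) = 136.9375
Denominator Σ(y_t−ȳ)² = 223.5000
r_1 = 136.9375 / 223.5000 = 0.613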